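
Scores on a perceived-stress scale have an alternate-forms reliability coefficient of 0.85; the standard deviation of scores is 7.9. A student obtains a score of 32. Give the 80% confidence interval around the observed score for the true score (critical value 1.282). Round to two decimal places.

[28.08, 35.92]

SEM = 7.900 · √(1 − 0.850) = 7.900 · √0.150 ≈ 7.900 · 0.387 ≈ 3.060
Margin = 1.282 · 3.060 ≈ 3.922
80% CI: 32 ± 3.922 = [28.078, 35.922]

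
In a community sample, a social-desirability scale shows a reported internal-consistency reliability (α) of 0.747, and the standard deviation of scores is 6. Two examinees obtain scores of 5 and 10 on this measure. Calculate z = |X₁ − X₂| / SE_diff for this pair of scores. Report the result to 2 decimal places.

1.17

SEM = 6.0000 × √(1 − 0.7470) = 6.0000 × √0.2530 ≈ 6.0000 × 0.5030 ≈ 3.0179
SE_diff = SEM × √2 ≈ 3.0179 × 1.4142 ≈ 4.2680
z = 5 / 4.2680 ≈ 1.1715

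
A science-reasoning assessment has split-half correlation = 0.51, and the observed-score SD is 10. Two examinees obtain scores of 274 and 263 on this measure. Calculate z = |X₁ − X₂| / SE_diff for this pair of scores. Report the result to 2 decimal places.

1.37

Full-length reliability (Spearman-Brown) = 2(0.51)/(1+0.51) ≈ 0.6755
SEM = 10.0000*√(1 − 0.6755) ≈ 5.6965
SE_diff = √2 * SEM ≈ 8.0561
z = |274 − 263| / 8.0561 = 11 / 8.0561 ≈ 1.3654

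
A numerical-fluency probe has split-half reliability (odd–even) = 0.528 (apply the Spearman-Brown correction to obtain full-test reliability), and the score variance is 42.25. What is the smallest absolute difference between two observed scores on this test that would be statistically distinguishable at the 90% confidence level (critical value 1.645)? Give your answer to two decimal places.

8.40

SD = √42.25 ≈ 6.500
Spearman-Brown: r = 2(0.528) / (1 + 0.528) = 1.056 / 1.528 ≈ 0.691
The standard error of measurement is 6.500×√(1 − 0.691) ≈ 6.500×0.556 ≈ 3.613.
Standard error of the difference = 3.613·√2 ≈ 5.109
Minimum reliable difference = 1.645 × SE_diff ≈ 1.645 × 5.109 ≈ 8.404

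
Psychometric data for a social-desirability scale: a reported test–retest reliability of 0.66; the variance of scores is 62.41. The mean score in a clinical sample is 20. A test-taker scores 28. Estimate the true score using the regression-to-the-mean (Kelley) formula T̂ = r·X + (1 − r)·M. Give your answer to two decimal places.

25.28

T̂ = 0.6600(28) + 0.3400(20) ≈ 25.2800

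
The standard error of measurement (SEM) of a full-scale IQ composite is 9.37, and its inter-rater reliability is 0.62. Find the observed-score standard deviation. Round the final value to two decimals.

15.20

SD = SEM / √(1 − r) = 9.37 / √0.3800 ≃ 9.37 / 0.6164 ≃ 15.2001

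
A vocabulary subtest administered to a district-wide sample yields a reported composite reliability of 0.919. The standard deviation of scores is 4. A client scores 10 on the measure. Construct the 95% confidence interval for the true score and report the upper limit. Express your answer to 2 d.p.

The standard error of measurement is 4.000*√(1 − 0.919) ≈ 4.000*0.285 ≈ 1.138.
1.96 * SEM ≈ 2.231
Upper limit = 10 + 2.231 ≈ 12.231

12.23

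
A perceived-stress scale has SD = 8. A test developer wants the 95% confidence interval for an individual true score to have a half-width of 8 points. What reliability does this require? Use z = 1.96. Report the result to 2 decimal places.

0.74

Required SEM = 8 / 1.96 ≈ 4.0816
Required reliability = 1 − (SEM/SD)² = 1 − 0.2603 ≈ 0.7397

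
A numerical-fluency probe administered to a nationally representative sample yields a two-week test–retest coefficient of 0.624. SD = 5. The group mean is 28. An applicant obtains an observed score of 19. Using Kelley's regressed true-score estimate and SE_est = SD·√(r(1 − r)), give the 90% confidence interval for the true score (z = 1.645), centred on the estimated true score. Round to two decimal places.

Estimated true score = 0.624*19 + (1 − 0.624)*28 ≈ 22.384
SE_est = 5.000·√[r(1 − r)] ≈ 2.422
CI = 22.384 ± 1.645 * 2.422 → [18.400, 26.368]

[18.40, 26.37]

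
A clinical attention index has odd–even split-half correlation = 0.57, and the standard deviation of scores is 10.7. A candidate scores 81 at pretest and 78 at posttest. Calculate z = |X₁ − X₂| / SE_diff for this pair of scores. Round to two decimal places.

0.38

Full-length reliability (Spearman-Brown) = 2(0.57)/(1+0.57) ≈ 0.7261
SEM = 10.7000 · √(1 − 0.7261) = 10.7000 · √0.2739 ≈ 10.7000 · 0.5233 ≈ 5.5997
SE_diff = √2 · SEM ≈ 7.9192
z = 3 / 7.9192 ≈ 0.3788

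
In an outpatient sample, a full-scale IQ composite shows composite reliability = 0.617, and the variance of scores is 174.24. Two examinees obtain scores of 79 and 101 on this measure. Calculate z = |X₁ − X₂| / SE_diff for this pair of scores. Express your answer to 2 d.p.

1.90

SD = √174.24 ≈ 13.200
SEM = 13.200 · √(1 − 0.617) = 13.200 · √0.383 ≈ 13.200 · 0.619 ≈ 8.169
SE_diff = √2 · SEM ≈ 11.553
z = 22 / 11.553 ≈ 1.904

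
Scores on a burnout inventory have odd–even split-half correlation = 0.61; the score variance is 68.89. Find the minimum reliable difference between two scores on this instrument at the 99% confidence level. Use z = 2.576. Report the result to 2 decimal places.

14.88

SD = √68.89 ≈ 8.3000
Spearman-Brown: r = 2(0.61) / (1 + 0.61) = 1.2200 / 1.6100 ≈ 0.7578
SEM = 8.3000·√(1 − 0.7578) ≈ 4.0851
SE_diff = SEM · √2 ≈ 4.0851 · 1.4142 ≈ 5.7771
Minimum reliable difference = 2.576 · SE_diff ≈ 2.576 · 5.7771 ≈ 14.8819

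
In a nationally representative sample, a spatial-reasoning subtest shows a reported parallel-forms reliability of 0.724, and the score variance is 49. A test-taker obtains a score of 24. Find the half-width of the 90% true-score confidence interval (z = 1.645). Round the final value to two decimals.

σ = 49^(1/2) = 7.000
The standard error of measurement is 7.000*√(1 − 0.724) ≈ 7.000*0.525 ≈ 3.677.
1.645 * SEM ≈ 6.049

6.05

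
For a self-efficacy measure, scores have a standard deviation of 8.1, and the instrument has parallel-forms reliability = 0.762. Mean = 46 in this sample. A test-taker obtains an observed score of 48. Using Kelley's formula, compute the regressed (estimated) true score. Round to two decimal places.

Estimated true score = 0.762·48 + (1 − 0.762)·46 ≈ 47.524

47.52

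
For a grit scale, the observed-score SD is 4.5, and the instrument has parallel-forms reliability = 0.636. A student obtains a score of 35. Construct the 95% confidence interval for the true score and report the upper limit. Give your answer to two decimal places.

40.32

SEM = 4.5000·√(1 − 0.6360) ≈ 2.7150
Half-width = 1.96·2.7150 ≈ 5.3213
Upper bound: 35 + 5.3213 = 40.3213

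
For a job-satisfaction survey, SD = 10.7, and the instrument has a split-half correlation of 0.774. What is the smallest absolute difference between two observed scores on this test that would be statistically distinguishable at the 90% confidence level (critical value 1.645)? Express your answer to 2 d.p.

8.88

Spearman-Brown: r = 2(0.774) / (1 + 0.774) = 1.54800 / 1.77400 ≈ 0.87260
The standard error of measurement is 10.70000×√(1 − 0.87260) ≈ 10.70000×0.35693 ≈ 3.81910.
SE_diff = √2 × SEM ≈ 5.40102
Smallest detectable difference = 1.645×5.40102 ≈ 8.88469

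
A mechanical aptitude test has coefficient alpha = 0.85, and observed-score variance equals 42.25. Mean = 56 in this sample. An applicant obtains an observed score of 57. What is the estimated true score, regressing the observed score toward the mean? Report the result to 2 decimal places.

T̂ = 0.850(57) + 0.150(56) ≈ 56.850

56.85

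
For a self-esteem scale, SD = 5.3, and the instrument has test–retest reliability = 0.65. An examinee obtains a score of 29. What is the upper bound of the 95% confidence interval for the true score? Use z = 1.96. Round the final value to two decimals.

SEM = 5.30000 × √(1 − 0.65000) = 5.30000 × √0.35000 ≃ 5.30000 × 0.59161 ≃ 3.13552
1.96 × SEM ≃ 6.14562
Upper limit = 29 + 6.14562 ≃ 35.14562

35.15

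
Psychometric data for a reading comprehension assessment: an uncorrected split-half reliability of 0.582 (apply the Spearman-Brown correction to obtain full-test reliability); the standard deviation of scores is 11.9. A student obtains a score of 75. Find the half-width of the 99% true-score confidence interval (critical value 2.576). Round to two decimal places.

15.76

r_full = 2·0.582 / (1 + 0.582) ≈ 0.7358
The standard error of measurement is 11.9000·√(1 − 0.7358) ≈ 11.9000·0.5140 ≈ 6.1169.
Margin = 2.576 · 6.1169 ≈ 15.7572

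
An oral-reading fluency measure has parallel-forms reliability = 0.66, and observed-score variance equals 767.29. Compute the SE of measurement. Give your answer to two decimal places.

16.15

σ = 767.29^(1/2) = 27.700
SEM = 27.700 × √(1 − 0.660) = 27.700 × √0.340 ≈ 27.700 × 0.583 ≈ 16.152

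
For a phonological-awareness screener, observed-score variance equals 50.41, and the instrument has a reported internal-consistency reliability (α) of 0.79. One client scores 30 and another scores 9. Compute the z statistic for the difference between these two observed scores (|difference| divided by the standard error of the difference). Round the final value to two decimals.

4.56

SD = √50.41 = 7.100
SEM = 7.100 * √(1 − 0.790) = 7.100 * √0.210 ≃ 7.100 * 0.458 ≃ 3.254
SE_diff = √2 * SEM ≃ 4.601
z = |30 − 9| / 4.601 = 21 / 4.601 ≃ 4.564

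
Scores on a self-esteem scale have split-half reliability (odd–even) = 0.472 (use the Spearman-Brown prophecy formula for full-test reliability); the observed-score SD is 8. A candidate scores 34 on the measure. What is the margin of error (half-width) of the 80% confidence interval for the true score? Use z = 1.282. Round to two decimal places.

r_full = 2·0.472 / (1 + 0.472) ≈ 0.641
SEM = 8.000·√(1 − 0.641) ≈ 4.791
Half-width = 1.282·4.791 ≈ 6.142

6.14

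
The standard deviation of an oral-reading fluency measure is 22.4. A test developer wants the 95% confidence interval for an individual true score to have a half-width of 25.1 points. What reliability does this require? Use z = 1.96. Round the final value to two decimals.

Required SEM = 25.1 / 1.96 ≈ 12.8061
r = 1 − (12.8061/22.4)² ≈ 1 − 0.3268 ≈ 0.6732

0.67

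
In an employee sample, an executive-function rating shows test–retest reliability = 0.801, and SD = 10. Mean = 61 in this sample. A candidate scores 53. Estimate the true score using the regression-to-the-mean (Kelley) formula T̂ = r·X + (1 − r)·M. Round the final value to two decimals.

54.59

T̂ = r·X + (1 − r)·M = 0.80100×53 + 0.19900×61 = 42.45300 + 12.13900 ≈ 54.59200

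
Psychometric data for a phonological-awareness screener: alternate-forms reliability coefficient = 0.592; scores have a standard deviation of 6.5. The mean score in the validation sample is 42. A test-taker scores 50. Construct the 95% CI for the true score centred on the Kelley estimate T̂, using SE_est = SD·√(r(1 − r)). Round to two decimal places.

T̂ = 0.5920(50) + 0.4080(42) ≈ 46.7360
SE_est = SD × √(r(1 − r)) = 6.5000 × √0.2415 ≈ 6.5000 × 0.4915 ≈ 3.1945
95% CI: 46.7360 ± 6.2612 ≈ (40.4748, 52.9972)

[40.47, 53.00]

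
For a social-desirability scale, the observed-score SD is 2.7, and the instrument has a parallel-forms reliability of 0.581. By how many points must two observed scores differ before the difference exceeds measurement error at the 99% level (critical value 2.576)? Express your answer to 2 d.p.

6.37

The standard error of measurement is 2.7000*√(1 − 0.5810) ≈ 2.7000*0.6473 ≈ 1.7477.
SE_diff = SEM * √2 ≈ 1.7477 * 1.4142 ≈ 2.4716
Smallest detectable difference = 2.576*2.4716 ≈ 6.3670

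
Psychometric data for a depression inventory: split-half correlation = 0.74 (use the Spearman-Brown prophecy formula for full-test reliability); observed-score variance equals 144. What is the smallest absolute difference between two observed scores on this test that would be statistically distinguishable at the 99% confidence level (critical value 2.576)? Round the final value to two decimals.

16.90

SD = √144 ≃ 12.0000
r_full = 2·0.74 / (1 + 0.74) ≃ 0.8506
The standard error of measurement is 12.0000·√(1 − 0.8506) ≃ 12.0000·0.3866 ≃ 4.6387.
SE_diff = SEM · √2 ≃ 4.6387 · 1.4142 ≃ 6.5601
Smallest detectable difference = 2.576·6.5601 ≃ 16.8987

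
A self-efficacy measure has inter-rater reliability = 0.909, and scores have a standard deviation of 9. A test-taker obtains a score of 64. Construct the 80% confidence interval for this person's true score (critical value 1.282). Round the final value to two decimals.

[60.52, 67.48]

The standard error of measurement is 9.0000*√(1 − 0.9090) ≃ 9.0000*0.3017 ≃ 2.7150.
1.282 * SEM ≃ 3.4806
80% CI: 64 ± 3.4806 = [60.5194, 67.4806]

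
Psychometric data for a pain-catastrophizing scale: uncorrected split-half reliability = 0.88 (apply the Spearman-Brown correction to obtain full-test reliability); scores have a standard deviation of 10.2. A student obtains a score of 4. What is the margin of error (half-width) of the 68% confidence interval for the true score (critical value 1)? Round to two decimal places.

2.58

r_full = 2·0.88 / (1 + 0.88) ≈ 0.936
SEM = 10.200 · √(1 − 0.936) = 10.200 · √0.064 ≈ 10.200 · 0.253 ≈ 2.577
Margin = 1 · 2.577 ≈ 2.577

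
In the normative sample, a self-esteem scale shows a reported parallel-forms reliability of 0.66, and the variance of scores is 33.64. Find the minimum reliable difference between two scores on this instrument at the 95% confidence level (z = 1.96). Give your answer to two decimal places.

SD = √33.64 = 5.80000
The standard error of measurement is 5.80000·√(1 − 0.66000) ≈ 5.80000·0.58310 ≈ 3.38195.
SE_diff = √2 · SEM ≈ 4.78280
Smallest detectable difference = 1.96·4.78280 ≈ 9.37429

9.37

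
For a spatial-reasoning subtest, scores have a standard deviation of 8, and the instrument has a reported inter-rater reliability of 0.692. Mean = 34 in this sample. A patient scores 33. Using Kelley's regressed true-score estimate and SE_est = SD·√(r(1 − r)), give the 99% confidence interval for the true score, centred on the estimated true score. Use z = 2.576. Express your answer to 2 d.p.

[23.79, 42.82]

T̂ = 0.692(33) + 0.308(34) ≈ 33.308
SE_est = SD · √(r(1 − r)) = 8.000 · √0.213 ≈ 8.000 · 0.462 ≈ 3.693
CI = 33.308 ± 2.576 · 3.693 → [23.794, 42.822]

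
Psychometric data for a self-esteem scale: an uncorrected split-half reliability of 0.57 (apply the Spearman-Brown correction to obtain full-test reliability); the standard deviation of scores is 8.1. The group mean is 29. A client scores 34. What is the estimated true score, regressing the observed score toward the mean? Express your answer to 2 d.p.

r_full = 2·0.57 / (1 + 0.57) ≈ 0.7261
T̂ = r·X + (1 − r)·M = 0.7261*34 + 0.2739*29 ≈ 24.6879 + 7.9427 ≈ 32.6306

32.63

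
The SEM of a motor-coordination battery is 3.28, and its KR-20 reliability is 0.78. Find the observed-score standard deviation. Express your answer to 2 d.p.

6.99

SD = SEM / √(1 − r) = 3.28 / √0.220 ≈ 3.28 / 0.469 ≈ 6.993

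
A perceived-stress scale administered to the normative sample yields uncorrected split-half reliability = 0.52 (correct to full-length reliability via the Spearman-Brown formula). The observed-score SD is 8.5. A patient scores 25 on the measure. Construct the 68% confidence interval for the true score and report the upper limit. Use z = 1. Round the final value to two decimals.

29.78

r_full = 2·0.52 / (1 + 0.52) ≈ 0.6842
SEM = 8.5000×√(1 − 0.6842) ≈ 4.7766
Margin = 1 × 4.7766 ≈ 4.7766
Upper bound: 25 + 4.7766 = 29.7766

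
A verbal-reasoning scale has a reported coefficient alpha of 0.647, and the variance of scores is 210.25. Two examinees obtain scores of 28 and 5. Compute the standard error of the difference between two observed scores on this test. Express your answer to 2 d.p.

SD = √210.25 = 14.500
SEM = 14.500 · √(1 − 0.647) = 14.500 · √0.353 ≈ 14.500 · 0.594 ≈ 8.615
SE_diff = √2 · SEM ≈ 12.183

12.18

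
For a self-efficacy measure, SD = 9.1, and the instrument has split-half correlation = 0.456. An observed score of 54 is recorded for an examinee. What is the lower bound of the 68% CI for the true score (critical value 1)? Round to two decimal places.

Spearman-Brown: r = 2(0.456) / (1 + 0.456) = 0.91200 / 1.45600 ≈ 0.62637
SEM = 9.10000*√(1 − 0.62637) ≈ 5.56237
1 * SEM ≈ 5.56237
Lower limit = 54 − 5.56237 ≈ 48.43763

48.44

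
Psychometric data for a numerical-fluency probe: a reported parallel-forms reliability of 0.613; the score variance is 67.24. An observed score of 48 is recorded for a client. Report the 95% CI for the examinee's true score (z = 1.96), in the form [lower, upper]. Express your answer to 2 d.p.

[38.00, 58.00]

SD = √67.24 ≈ 8.2000
The standard error of measurement is 8.2000·√(1 − 0.6130) ≈ 8.2000·0.6221 ≈ 5.1012.
Margin = 1.96 · 5.1012 ≈ 9.9983
CI = 48 ± 9.9983 → [38.0017, 57.9983]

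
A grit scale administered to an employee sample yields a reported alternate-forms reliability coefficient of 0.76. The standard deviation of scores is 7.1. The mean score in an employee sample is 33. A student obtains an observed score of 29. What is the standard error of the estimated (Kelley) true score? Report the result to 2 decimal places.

SE_est = 7.1000·√[r(1 − r)] ≈ 3.0323

3.03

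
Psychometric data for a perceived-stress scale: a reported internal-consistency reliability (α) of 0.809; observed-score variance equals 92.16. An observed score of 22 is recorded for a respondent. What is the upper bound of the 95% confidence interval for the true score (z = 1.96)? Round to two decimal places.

30.22

σ = 92.16^(1/2) = 9.6000
SEM = 9.6000 × √(1 − 0.8090) = 9.6000 × √0.1910 ≈ 9.6000 × 0.4370 ≈ 4.1955
Half-width = 1.96×4.1955 ≈ 8.2233
Upper bound: 22 + 8.2233 = 30.2233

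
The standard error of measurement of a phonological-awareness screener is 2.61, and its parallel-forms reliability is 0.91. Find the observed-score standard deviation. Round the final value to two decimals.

8.70

SD = 2.61 / √(1 − 0.91) ≈ 8.7000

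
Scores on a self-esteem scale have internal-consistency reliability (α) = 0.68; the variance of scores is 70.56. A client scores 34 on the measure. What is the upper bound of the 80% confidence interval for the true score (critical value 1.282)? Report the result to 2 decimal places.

σ = 70.56^(1/2) = 8.40000
SEM = 8.40000 · √(1 − 0.68000) = 8.40000 · √0.32000 ≈ 8.40000 · 0.56569 ≈ 4.75176
Half-width = 1.282·4.75176 ≈ 6.09175
Upper limit = 34 + 6.09175 ≈ 40.09175

40.09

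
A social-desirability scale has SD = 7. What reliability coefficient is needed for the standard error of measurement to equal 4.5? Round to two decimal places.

Required reliability = 1 − (SEM/SD)² = 1 − 0.41327 ≃ 0.58673

0.59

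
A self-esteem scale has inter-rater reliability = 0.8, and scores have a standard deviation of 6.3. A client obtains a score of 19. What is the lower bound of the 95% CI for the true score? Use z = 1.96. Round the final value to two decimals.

SEM = 6.300 × √(1 − 0.800) = 6.300 × √0.200 ≈ 6.300 × 0.447 ≈ 2.817
Half-width = 1.96×2.817 ≈ 5.522
Lower bound: 19 − 5.522 = 13.478

13.48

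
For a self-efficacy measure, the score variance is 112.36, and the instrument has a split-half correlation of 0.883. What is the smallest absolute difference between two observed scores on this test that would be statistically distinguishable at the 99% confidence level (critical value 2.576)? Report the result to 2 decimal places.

9.63

SD = √112.36 ≈ 10.6000
Spearman-Brown: r = 2(0.883) / (1 + 0.883) = 1.7660 / 1.8830 ≈ 0.9379
SEM = 10.6000 · √(1 − 0.9379) = 10.6000 · √0.0621 ≈ 10.6000 · 0.2493 ≈ 2.6422
SE_diff = √2 · SEM ≈ 3.7367
Smallest detectable difference = 2.576·3.7367 ≈ 9.6257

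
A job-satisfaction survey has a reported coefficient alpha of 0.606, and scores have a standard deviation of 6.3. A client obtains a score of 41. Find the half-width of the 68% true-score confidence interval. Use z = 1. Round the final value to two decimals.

3.95

SEM = 6.30000 × √(1 − 0.60600) = 6.30000 × √0.39400 ≈ 6.30000 × 0.62769 ≈ 3.95447
Half-width = 1×3.95447 ≈ 3.95447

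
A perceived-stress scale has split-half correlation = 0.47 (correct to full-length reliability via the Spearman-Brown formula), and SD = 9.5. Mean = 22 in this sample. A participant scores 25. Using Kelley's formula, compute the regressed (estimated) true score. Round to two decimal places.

Full-length reliability (Spearman-Brown) = 2(0.47)/(1+0.47) ≈ 0.639
T̂ = r·X + (1 − r)·M = 0.639·25 + 0.361·22 ≈ 15.986 + 7.932 ≈ 23.918

23.92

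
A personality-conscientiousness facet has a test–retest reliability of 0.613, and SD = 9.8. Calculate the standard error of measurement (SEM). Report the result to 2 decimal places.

6.10

SEM = 9.800 · √(1 − 0.613) = 9.800 · √0.387 ≃ 9.800 · 0.622 ≃ 6.097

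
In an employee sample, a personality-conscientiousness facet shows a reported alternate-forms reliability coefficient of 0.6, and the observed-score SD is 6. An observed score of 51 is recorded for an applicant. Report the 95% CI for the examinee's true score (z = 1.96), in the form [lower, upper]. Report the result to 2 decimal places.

[43.56, 58.44]

SEM = 6.0000·√(1 − 0.6000) ≈ 3.7947
Half-width = 1.96·3.7947 ≈ 7.4377
95% CI: 51 ± 7.4377 = [43.5623, 58.4377]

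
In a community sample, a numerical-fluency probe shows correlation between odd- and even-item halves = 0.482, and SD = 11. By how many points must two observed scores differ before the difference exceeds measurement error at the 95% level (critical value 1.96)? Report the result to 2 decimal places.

r_full = 2·0.482 / (1 + 0.482) ≈ 0.650
SEM = 11.000 × √(1 − 0.650) = 11.000 × √0.350 ≈ 11.000 × 0.591 ≈ 6.503
SE_diff = √2 × SEM ≈ 9.197
Smallest detectable difference = 1.96×9.197 ≈ 18.026

18.03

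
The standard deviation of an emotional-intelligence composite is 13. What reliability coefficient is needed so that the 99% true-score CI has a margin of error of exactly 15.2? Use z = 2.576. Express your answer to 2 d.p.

SEM needed = half-width / z = 15.2/2.576 ≈ 5.901
r = 1 − (SEM / SD)² = 1 − (5.901 / 13)² ≈ 1 − 0.206 ≈ 0.794

0.79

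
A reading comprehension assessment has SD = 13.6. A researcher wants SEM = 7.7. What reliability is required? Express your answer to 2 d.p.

0.68

r = 1 − (SEM / SD)² = 1 − (7.7000 / 13.6)² ≈ 1 − 0.3206 ≈ 0.6794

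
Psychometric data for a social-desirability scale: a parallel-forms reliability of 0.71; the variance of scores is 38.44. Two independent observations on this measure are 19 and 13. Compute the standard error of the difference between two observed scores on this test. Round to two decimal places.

SD = √38.44 = 6.2000
SEM = 6.2000·√(1 − 0.7100) ≈ 3.3388
SE_diff = √2 · SEM ≈ 4.7218

4.72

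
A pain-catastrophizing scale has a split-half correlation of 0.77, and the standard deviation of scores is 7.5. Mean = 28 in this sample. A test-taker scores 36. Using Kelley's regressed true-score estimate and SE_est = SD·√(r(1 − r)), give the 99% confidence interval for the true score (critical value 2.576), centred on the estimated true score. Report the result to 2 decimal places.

[28.46, 41.46]

r_full = 2·0.77 / (1 + 0.77) ≈ 0.8701
T̂ = r·X + (1 − r)·M = 0.8701·36 + 0.1299·28 ≈ 31.3220 + 3.6384 ≈ 34.9605
SE_est = 7.5000·√[r(1 − r)] ≈ 2.5218
CI = 34.9605 ± 2.576 · 2.5218 → [28.4643, 41.4566]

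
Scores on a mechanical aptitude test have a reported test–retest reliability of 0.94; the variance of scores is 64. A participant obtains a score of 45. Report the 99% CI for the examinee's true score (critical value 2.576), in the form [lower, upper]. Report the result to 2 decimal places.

[39.95, 50.05]

SD = √64 = 8.0000
SEM = 8.0000 × √(1 − 0.9400) = 8.0000 × √0.0600 ≈ 8.0000 × 0.2449 ≈ 1.9596
Margin = 2.576 × 1.9596 ≈ 5.0479
99% CI: 45 ± 5.0479 = [39.9521, 50.0479]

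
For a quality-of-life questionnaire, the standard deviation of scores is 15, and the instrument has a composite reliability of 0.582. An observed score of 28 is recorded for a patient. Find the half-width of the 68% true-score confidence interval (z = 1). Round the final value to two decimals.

9.70

The standard error of measurement is 15.000·√(1 − 0.582) ≈ 15.000·0.647 ≈ 9.698.
1 · SEM ≈ 9.698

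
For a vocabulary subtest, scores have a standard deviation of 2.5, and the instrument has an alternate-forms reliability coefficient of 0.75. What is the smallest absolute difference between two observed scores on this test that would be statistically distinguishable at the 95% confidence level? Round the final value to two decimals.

3.46

SEM = 2.5000 * √(1 − 0.7500) = 2.5000 * √0.2500 ≈ 2.5000 * 0.5000 ≈ 1.2500
Standard error of the difference = 1.2500·√2 ≈ 1.7678
Minimum reliable difference = 1.96 * SE_diff ≈ 1.96 * 1.7678 ≈ 3.4648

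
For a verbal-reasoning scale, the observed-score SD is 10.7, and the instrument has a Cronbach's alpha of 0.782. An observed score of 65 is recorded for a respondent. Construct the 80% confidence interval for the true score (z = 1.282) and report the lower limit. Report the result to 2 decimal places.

The standard error of measurement is 10.70000*√(1 − 0.78200) ≃ 10.70000*0.46690 ≃ 4.99588.
1.282 * SEM ≃ 6.40472
Lower bound: 65 − 6.40472 = 58.59528

58.60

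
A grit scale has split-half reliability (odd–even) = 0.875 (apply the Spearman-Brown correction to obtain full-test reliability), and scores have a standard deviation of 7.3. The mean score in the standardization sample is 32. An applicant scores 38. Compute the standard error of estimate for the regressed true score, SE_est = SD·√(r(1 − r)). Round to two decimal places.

1.82

r_full = 2·0.875 / (1 + 0.875) ≃ 0.93333
SE_est = 7.30000·√[r(1 − r)] ≃ 1.82094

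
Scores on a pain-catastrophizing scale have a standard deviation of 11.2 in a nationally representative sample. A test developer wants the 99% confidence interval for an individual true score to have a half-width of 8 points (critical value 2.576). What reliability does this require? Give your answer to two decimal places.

0.92

Required SEM = 8 / 2.576 ≃ 3.106
r = 1 − (3.106/11.2)² ≃ 1 − 0.077 ≃ 0.923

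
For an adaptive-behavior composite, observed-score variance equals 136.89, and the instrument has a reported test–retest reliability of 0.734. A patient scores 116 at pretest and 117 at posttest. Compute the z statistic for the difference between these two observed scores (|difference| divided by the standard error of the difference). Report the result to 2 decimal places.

0.12

SD = √136.89 ≈ 11.7000
SEM = 11.7000*√(1 − 0.7340) ≈ 6.0343
SE_diff = SEM * √2 ≈ 6.0343 * 1.4142 ≈ 8.5338
z = 1 / 8.5338 ≈ 0.1172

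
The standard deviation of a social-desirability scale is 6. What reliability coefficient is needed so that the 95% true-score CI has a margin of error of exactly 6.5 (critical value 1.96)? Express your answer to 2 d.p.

0.69

SEM needed = half-width / z = 6.5/1.96 ≈ 3.316
Required reliability = 1 − (SEM/SD)² = 1 − 0.306 ≈ 0.694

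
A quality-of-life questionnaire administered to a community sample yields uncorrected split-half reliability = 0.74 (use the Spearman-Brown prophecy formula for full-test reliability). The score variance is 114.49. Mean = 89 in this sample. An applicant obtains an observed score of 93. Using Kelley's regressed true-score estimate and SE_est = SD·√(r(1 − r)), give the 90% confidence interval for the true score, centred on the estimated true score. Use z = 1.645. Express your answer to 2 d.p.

[86.13, 98.68]

SD = √114.49 = 10.7000
Full-length reliability (Spearman-Brown) = 2(0.74)/(1+0.74) ≈ 0.8506
T̂ = r·X + (1 − r)·M = 0.8506*93 + 0.1494*89 ≈ 79.1034 + 13.2989 ≈ 92.4023
SE_est = SD * √(r(1 − r)) = 10.7000 * √0.1271 ≈ 10.7000 * 0.3565 ≈ 3.8146
CI = 92.4023 ± 1.645 * 3.8146 → [86.1272, 98.6774]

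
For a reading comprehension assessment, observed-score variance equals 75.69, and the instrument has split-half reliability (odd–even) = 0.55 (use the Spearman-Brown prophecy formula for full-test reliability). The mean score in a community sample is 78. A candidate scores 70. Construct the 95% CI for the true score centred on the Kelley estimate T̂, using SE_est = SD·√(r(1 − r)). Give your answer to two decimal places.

SD = √75.69 = 8.700
Full-length reliability (Spearman-Brown) = 2(0.55)/(1+0.55) ≃ 0.710
T̂ = 0.710(70) + 0.290(78) ≃ 72.323
SE_est = 8.700*√(0.710*0.290) ≃ 3.949
95% CI: 72.323 ± 7.740 ≃ (64.582, 80.063)

[64.58, 80.06]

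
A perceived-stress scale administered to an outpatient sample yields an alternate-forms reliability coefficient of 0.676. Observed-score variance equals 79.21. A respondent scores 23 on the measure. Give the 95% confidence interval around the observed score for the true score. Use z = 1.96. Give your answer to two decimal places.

SD = √79.21 ≃ 8.900
SEM = 8.900×√(1 − 0.676) ≃ 5.066
Half-width = 1.96×5.066 ≃ 9.929
Interval: (13.071, 32.929)

[13.07, 32.93]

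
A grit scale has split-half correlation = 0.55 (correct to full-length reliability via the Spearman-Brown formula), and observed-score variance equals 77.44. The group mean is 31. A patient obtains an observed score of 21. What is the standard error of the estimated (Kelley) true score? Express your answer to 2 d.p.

3.99

SD = √77.44 = 8.800
Spearman-Brown: r = 2(0.55) / (1 + 0.55) = 1.100 / 1.550 ≈ 0.710
SE_est = 8.800·√[r(1 − r)] ≈ 3.994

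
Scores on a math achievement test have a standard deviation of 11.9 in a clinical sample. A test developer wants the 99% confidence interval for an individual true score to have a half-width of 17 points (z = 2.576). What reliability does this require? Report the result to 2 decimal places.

0.69

SEM needed = half-width / z = 17/2.576 ≈ 6.599
Required reliability = 1 − (SEM/SD)² = 1 − 0.308 ≈ 0.692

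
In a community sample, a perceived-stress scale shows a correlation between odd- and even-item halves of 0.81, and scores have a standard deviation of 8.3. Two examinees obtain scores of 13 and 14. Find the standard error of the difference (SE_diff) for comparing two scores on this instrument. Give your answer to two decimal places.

3.80

Spearman-Brown: r = 2(0.81) / (1 + 0.81) = 1.620 / 1.810 ≈ 0.895
SEM = 8.300·√(1 − 0.895) ≈ 2.689
SE_diff = SEM · √2 ≈ 2.689 · 1.414 ≈ 3.803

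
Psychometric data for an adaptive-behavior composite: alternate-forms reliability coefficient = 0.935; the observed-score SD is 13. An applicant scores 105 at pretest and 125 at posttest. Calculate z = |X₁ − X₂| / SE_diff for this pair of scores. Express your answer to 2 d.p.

SEM = 13.0000·√(1 − 0.9350) ≈ 3.3144
SE_diff = √2 · SEM ≈ 4.6872
z = |105 − 125| / 4.6872 = 20 / 4.6872 ≈ 4.2669

4.27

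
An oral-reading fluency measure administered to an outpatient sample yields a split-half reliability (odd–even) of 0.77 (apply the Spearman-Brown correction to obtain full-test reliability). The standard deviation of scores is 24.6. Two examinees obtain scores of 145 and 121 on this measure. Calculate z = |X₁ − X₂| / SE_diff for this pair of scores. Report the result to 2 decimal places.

1.91

Spearman-Brown: r = 2(0.77) / (1 + 0.77) = 1.540 / 1.770 ≃ 0.870
SEM = 24.600 × √(1 − 0.870) = 24.600 × √0.130 ≃ 24.600 × 0.360 ≃ 8.868
Standard error of the difference = 8.868·√2 ≃ 12.541
z = 24 / 12.541 ≃ 1.914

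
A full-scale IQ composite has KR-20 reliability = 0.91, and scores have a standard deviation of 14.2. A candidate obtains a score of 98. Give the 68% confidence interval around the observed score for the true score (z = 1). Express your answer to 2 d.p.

SEM = 14.200*√(1 − 0.910) ≈ 4.260
Half-width = 1*4.260 ≈ 4.260
Interval: (93.740, 102.260)

[93.74, 102.26]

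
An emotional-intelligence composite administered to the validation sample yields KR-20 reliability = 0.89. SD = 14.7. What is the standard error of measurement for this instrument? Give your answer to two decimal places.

The standard error of measurement is 14.7000*√(1 − 0.8900) ≈ 14.7000*0.3317 ≈ 4.8754.

4.88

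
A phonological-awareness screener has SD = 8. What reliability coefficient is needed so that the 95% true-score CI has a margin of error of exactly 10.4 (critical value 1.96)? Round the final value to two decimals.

0.56

SEM needed = half-width / z = 10.4/1.96 ≈ 5.3061
r = 1 − (5.3061/8)² ≈ 1 − 0.4399 ≈ 0.5601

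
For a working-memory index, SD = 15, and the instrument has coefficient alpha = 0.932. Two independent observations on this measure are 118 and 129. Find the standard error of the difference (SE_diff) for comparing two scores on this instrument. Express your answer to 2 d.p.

5.53

SEM = 15.0000 · √(1 − 0.9320) = 15.0000 · √0.0680 ≃ 15.0000 · 0.2608 ≃ 3.9115
Standard error of the difference = 3.9115·√2 ≃ 5.5317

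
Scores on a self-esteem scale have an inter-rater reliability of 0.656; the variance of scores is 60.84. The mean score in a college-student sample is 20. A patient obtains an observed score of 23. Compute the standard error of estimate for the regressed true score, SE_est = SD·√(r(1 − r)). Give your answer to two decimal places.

SD = √60.84 = 7.800
SE_est = SD × √(r(1 − r)) = 7.800 × √0.226 ≈ 7.800 × 0.475 ≈ 3.705

3.71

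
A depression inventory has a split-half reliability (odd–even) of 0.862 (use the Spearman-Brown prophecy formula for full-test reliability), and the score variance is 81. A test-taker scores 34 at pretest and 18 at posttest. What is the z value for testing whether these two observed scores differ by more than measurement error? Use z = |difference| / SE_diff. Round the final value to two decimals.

SD = √81 = 9.0000
Spearman-Brown: r = 2(0.862) / (1 + 0.862) = 1.7240 / 1.8620 ≈ 0.9259
SEM = 9.0000 * √(1 − 0.9259) = 9.0000 * √0.0741 ≈ 9.0000 * 0.2722 ≈ 2.4501
SE_diff = √2 * SEM ≈ 3.4650
z = |34 − 18| / 3.4650 = 16 / 3.4650 ≈ 4.6176

4.62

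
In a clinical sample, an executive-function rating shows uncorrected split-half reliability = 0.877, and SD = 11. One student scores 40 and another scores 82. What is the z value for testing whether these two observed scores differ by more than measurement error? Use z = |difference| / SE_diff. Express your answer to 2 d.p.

10.55

r_full = 2·0.877 / (1 + 0.877) ≈ 0.934
SEM = 11.000 × √(1 − 0.934) = 11.000 × √0.066 ≈ 11.000 × 0.256 ≈ 2.816
Standard error of the difference = 2.816·√2 ≈ 3.982
z = |40 − 82| / 3.982 = 42 / 3.982 ≈ 10.547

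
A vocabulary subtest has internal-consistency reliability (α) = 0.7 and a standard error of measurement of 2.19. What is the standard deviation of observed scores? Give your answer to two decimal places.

SD = SEM / √(1 − r) = 2.19 / √0.30000 ≈ 2.19 / 0.54772 ≈ 3.99837

4.00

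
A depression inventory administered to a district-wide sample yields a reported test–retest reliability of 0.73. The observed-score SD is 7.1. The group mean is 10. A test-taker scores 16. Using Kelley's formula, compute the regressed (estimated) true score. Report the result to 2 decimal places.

14.38

T̂ = r·X + (1 − r)·M = 0.730·16 + 0.270·10 = 11.680 + 2.700 ≈ 14.380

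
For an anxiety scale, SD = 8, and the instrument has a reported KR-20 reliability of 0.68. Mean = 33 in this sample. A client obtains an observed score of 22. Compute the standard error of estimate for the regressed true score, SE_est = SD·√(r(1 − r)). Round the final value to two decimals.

3.73

SE_est = SD * √(r(1 − r)) = 8.0000 * √0.2176 ≈ 8.0000 * 0.4665 ≈ 3.7318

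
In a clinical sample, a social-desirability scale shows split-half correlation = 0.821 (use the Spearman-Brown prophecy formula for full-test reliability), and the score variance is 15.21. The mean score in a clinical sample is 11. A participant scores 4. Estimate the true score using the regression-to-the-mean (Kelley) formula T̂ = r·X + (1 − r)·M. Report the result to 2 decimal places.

4.69

r_full = 2·0.821 / (1 + 0.821) ≈ 0.902
Estimated true score = 0.902*4 + (1 − 0.902)*11 ≈ 4.688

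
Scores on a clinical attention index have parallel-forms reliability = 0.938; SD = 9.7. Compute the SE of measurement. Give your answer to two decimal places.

2.42

SEM = 9.7000·√(1 − 0.9380) ≈ 2.4153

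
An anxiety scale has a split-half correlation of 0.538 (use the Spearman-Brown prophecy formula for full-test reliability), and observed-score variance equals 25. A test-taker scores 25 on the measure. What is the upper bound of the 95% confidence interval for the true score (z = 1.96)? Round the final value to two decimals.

σ = 25^(1/2) = 5.0000
Full-length reliability (Spearman-Brown) = 2(0.538)/(1+0.538) ≃ 0.6996
SEM = 5.0000 × √(1 − 0.6996) = 5.0000 × √0.3004 ≃ 5.0000 × 0.5481 ≃ 2.7404
1.96 × SEM ≃ 5.3712
Upper bound: 25 + 5.3712 = 30.3712

30.37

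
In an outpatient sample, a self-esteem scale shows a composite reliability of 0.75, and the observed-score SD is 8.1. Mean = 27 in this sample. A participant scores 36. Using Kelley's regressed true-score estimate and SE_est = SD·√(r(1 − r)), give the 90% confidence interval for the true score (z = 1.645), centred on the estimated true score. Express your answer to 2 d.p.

[27.98, 39.52]

T̂ = 0.7500(36) + 0.2500(27) ≃ 33.7500
SE_est = SD * √(r(1 − r)) = 8.1000 * √0.1875 ≃ 8.1000 * 0.4330 ≃ 3.5074
90% CI: 33.7500 ± 5.7697 ≃ (27.9803, 39.5197)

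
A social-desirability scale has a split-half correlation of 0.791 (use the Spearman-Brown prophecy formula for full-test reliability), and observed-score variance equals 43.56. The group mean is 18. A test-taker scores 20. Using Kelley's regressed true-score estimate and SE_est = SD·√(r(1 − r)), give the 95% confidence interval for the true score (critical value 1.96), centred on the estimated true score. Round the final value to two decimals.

SD = √43.56 ≃ 6.60000
Spearman-Brown: r = 2(0.791) / (1 + 0.791) = 1.58200 / 1.79100 ≃ 0.88331
Estimated true score = 0.88331×20 + (1 − 0.88331)×18 ≃ 19.76661
SE_est = SD × √(r(1 − r)) = 6.60000 × √0.10308 ≃ 6.60000 × 0.32106 ≃ 2.11897
CI = 19.76661 ± 1.96 × 2.11897 → [15.61343, 23.91979]

[15.61, 23.92]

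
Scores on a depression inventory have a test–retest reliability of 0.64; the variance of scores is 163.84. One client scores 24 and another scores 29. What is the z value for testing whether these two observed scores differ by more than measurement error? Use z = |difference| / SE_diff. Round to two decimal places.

0.46

SD = √163.84 ≃ 12.8000
SEM = 12.8000 × √(1 − 0.6400) = 12.8000 × √0.3600 ≃ 12.8000 × 0.6000 ≃ 7.6800
SE_diff = SEM × √2 ≃ 7.6800 × 1.4142 ≃ 10.8612
z = |24 − 29| / 10.8612 = 5 / 10.8612 ≃ 0.4604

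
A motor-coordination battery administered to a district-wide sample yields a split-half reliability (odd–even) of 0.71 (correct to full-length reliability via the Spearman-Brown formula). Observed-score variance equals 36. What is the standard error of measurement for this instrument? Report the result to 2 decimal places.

2.47

SD = √36 = 6.00000
Spearman-Brown: r = 2(0.71) / (1 + 0.71) = 1.42000 / 1.71000 ≈ 0.83041
SEM = 6.00000*√(1 − 0.83041) ≈ 2.47088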